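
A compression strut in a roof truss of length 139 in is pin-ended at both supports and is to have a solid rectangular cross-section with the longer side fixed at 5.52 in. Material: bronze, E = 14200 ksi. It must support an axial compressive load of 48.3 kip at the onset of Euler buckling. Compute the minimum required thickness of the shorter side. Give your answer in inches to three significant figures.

b ≈ 2.44 in

L_e = K·L = 1 × 139 = 139.0 in
Required I = P_cr·L_e²/(π²E) = 4.830×10^4 × 139.0² / (π² × 1.42×10^7) = 6.659 in⁴
Rectangle, weak axis: I_min = h·b³/12 with h = 5.52 in fixed  ⇒  b = (12I/h)^(1/3) = 2.44 in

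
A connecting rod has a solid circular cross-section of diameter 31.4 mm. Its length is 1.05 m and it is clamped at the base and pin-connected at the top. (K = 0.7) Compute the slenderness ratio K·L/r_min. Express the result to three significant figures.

λ ≈ 93.6

For a solid circle r = d/4 = 31.4/4 = 7.850 mm
L_e = K·L = 0.7 × 1.05 m = 0.7350 m = 735.00 mm
λ = L_e / r_min = 735.00 / 7.850 = 93.6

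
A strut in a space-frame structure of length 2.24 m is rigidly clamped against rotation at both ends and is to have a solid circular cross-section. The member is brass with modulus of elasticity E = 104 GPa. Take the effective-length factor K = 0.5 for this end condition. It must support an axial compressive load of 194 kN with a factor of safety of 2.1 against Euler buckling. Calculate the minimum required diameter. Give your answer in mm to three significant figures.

Required P_cr = n·P = 2.1 × 194 = 407.4 kN
L_e = K·L = 0.5 × 2.24 = 1.120 m
Required I = P_cr·L_e²/(π²E) = 4.074×10^5 × 1.120² / (π² × 1.04×10^11) = 4.979×10^-7 m⁴
I_req = 4.979×10^5 mm⁴
Solid circle: I = πd⁴/64  ⇒  d = (64I/π)^(1/4) = (64×4.979×10^5/π)^(1/4) = 56.4 mm

d ≈ 56.4 mm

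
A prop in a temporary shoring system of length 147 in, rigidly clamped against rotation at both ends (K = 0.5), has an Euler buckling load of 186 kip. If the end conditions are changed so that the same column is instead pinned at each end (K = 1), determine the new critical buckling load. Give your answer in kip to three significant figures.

P_cr ≈ 46.5 kip

P_cr ∝ 1/K², so P_cr,new = P_cr,old × (K_old/K_new)² = 186 × (0.5/1)²
= 186 × 0.2500 = 46.5 kip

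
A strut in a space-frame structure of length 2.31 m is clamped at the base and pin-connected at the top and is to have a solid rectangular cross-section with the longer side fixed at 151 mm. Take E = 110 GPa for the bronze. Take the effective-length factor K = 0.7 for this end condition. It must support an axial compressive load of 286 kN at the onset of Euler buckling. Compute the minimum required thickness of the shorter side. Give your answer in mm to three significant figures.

b ≈ 38.0 mm

L_e = K·L = 0.7 × 2.31 = 1.617 m
Required I = P_cr·L_e²/(π²E) = 2.860×10^5 × 1.617² / (π² × 1.10×10^11) = 6.888×10^-7 m⁴
I_req = 6.888×10^5 mm⁴
Rectangle, weak axis: I_min = h·b³/12 with h = 151 mm fixed  ⇒  b = (12I/h)^(1/3) = 38.0 mm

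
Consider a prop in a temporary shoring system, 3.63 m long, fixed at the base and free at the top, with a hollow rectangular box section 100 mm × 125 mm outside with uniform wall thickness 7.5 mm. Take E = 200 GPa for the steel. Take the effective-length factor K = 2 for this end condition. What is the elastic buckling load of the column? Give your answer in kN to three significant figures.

Inner dimensions: h_i = 125 − 2×7.5 = 110.0 mm, b_i = 100 − 2×7.5 = 85.00 mm
Weak-axis I_min = (h_o·b_o³ − h_i·b_i³)/12 with b_o = 100, b_i = 85.00 mm (shorter outer/inner sides).
I_min = (125×100³ − 110.0×85.00³)/12 = 4.787×10^6 mm⁴
I = 4.787×10^6 mm⁴ = 4.787×10^-6 m⁴
Effective length L_e = K·L = 2 × 3.63 = 7.260 m
P_cr = π²EI / L_e² = π² × 200×10⁹ × 4.787×10^-6 / 7.260² = 1.793×10^5 N

P_cr ≈ 179 kN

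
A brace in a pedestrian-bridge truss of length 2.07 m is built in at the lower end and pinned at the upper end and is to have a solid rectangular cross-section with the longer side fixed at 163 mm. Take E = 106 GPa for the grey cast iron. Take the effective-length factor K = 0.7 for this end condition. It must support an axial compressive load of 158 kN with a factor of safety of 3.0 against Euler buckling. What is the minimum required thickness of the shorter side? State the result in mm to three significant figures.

b ≈ 41.2 mm

Required P_cr = n·P = 3.0 × 158 = 474.0 kN
L_e = K·L = 0.7 × 2.07 = 1.449 m
Required I = P_cr·L_e²/(π²E) = 4.740×10^5 × 1.449² / (π² × 1.06×10^11) = 9.513×10^-7 m⁴
I_req = 9.513×10^5 mm⁴
Rectangle, weak axis: I_min = h·b³/12 with h = 163 mm fixed  ⇒  b = (12I/h)^(1/3) = 41.2 mm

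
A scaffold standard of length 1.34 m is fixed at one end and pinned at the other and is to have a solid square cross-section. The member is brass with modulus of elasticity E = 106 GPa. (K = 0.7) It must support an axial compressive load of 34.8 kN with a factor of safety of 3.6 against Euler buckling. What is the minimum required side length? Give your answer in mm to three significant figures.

Required P_cr = n·P = 3.6 × 34.8 = 125.3 kN
L_e = K·L = 0.7 × 1.34 = 0.9380 m
Required I = P_cr·L_e²/(π²E) = 1.253×10^5 × 0.9380² / (π² × 1.06×10^11) = 1.054×10^-7 m⁴
I_req = 1.054×10^5 mm⁴
Solid square: I = a⁴/12  ⇒  a = (12I)^(1/4) = (12×1.054×10^5)^(1/4) = 33.5 mm

a ≈ 33.5 mm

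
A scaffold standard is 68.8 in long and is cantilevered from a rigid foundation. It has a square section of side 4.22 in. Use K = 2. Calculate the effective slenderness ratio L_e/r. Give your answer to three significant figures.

λ ≈ 113

I = a⁴/12 = 4.22⁴/12 = 26.43 in⁴
A = 17.81 in²;  r_min = √(I/A) = √(26.43/17.81) = 1.218 in
L_e = K·L = 2 × 68.8 = 137.6 in
λ = L_e / r_min = 137.60 / 1.218 = 113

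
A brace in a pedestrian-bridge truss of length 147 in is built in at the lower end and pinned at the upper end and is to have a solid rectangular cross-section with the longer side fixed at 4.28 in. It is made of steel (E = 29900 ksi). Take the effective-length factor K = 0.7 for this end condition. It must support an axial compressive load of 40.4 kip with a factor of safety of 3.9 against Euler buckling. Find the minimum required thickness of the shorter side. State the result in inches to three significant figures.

Required P_cr = n·P = 3.9 × 40.4 = 157.6 kip
L_e = K·L = 0.7 × 147 = 102.9 in
Required I = P_cr·L_e²/(π²E) = 1.576×10^5 × 102.9² / (π² × 2.99×10^7) = 5.653 in⁴
Rectangle, weak axis: I_min = h·b³/12 with h = 4.28 in fixed  ⇒  b = (12I/h)^(1/3) = 2.51 in

b ≈ 2.51 in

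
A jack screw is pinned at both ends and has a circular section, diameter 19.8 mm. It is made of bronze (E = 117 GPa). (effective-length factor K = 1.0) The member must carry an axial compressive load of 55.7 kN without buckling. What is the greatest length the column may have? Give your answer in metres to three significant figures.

I = πd⁴/64 = π×19.8⁴/64 = 7.545×10^3 mm⁴
I = 7.545×10^-9 m⁴
At the buckling limit P_cr = P = 5.570×10^4 N
From P_cr = π²EI/(K·L)²:  L = (1/K)·√(π²EI/P_cr) = (1/1)·√(π²×1.17×10^11×7.545×10^-9/5.570×10^4)
L = 0.395 m

L_max ≈ 0.395 m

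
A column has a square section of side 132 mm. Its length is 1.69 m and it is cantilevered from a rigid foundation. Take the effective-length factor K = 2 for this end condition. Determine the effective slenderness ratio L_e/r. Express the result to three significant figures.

λ ≈ 88.7

For a square r = a/√12 = 132/√12 = 38.11 mm
L_e = K·L = 2 × 1.69 m = 3.380 m = 3380.0 mm
λ = L_e / r_min = 3380.0 / 38.11 = 88.7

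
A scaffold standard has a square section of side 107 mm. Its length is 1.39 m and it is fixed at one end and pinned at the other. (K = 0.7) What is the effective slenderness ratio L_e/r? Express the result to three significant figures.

For a square r = a/√12 = 107/√12 = 30.89 mm
L_e = K·L = 0.7 × 1.39 m = 0.9730 m = 973.00 mm
λ = L_e / r_min = 973.00 / 30.89 = 31.5

λ ≈ 31.5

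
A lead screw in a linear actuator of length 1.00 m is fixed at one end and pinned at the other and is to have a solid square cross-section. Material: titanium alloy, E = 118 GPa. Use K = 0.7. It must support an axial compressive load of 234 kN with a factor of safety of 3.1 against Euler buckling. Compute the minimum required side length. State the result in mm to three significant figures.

a ≈ 43.7 mm

Required P_cr = n·P = 3.1 × 234 = 725.4 kN
L_e = K·L = 0.7 × 1.00 = 0.7000 m
Required I = P_cr·L_e²/(π²E) = 7.254×10^5 × 0.7000² / (π² × 1.18×10^11) = 3.052×10^-7 m⁴
I_req = 3.052×10^5 mm⁴
Solid square: I = a⁴/12  ⇒  a = (12I)^(1/4) = (12×3.052×10^5)^(1/4) = 43.7 mm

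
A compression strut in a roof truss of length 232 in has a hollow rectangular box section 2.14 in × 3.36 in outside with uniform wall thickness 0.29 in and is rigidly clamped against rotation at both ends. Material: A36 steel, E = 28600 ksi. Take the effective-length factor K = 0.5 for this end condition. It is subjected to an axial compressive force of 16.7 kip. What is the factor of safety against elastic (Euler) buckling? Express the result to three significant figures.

n ≈ 2.34

Inner dimensions: h_i = 3.36 − 2×0.29 = 2.780 in, b_i = 2.14 − 2×0.29 = 1.560 in
Weak-axis I_min = (h_o·b_o³ − h_i·b_i³)/12 with b_o = 2.14, b_i = 1.560 in (shorter outer/inner sides).
I_min = (3.36×2.14³ − 2.780×1.560³)/12 = 1.865 in⁴
Effective length L_e = K·L = 0.5 × 232 = 116.0 in
P_cr = π²EI / L_e² = π² × 28600×10³ × 1.865 / 116.0² = 3.911×10^4 lb
Factor of safety n = P_cr / P = 39.114 / 16.7 = 2.34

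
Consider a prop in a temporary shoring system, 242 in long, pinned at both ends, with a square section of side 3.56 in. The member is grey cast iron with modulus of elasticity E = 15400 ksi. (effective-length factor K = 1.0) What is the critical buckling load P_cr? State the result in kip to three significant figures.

P_cr ≈ 34.7 kip

I = a⁴/12 = 3.56⁴/12 = 13.39 in⁴
Effective length L_e = K·L = 1 × 242 = 242.0 in
P_cr = π²EI / L_e² = π² × 15400×10³ × 13.39 / 242.0² = 3.474×10^4 lb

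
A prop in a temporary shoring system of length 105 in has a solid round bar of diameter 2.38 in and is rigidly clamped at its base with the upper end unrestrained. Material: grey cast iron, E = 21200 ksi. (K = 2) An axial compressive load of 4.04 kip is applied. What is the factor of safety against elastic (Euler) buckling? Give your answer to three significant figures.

I = πd⁴/64 = π×2.38⁴/64 = 1.575 in⁴
Effective length L_e = K·L = 2 × 105 = 210.0 in
P_cr = π²EI / L_e² = π² × 21200×10³ × 1.575 / 210.0² = 7.473×10^3 lb
Factor of safety n = P_cr / P = 7.4727 / 4.04 = 1.85

n ≈ 1.85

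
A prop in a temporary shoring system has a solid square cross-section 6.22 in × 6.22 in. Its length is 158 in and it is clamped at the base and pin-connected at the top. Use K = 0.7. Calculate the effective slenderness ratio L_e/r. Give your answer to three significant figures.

λ ≈ 61.6

For a square r = a/√12 = 6.22/√12 = 1.796 in
L_e = K·L = 0.7 × 158 = 110.6 in
λ = L_e / r_min = 110.60 / 1.796 = 61.6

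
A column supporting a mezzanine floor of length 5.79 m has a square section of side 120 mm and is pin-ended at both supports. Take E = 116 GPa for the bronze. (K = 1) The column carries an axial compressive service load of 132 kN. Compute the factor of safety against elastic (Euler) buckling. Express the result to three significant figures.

I = a⁴/12 = 120⁴/12 = 1.728×10^7 mm⁴
I = 1.728×10^7 mm⁴ = 1.728×10^-5 m⁴
Effective length L_e = K·L = 1 × 5.79 = 5.790 m
P_cr = π²EI / L_e² = π² × 116×10⁹ × 1.728×10^-5 / 5.790² = 5.901×10^5 N
Factor of safety n = P_cr / P = 590.13 / 132 = 4.47

n ≈ 4.47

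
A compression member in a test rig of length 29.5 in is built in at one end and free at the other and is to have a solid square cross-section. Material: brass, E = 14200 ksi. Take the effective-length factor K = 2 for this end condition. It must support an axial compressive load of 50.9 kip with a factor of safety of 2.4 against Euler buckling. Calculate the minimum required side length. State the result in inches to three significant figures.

a ≈ 2.46 in

Required P_cr = n·P = 2.4 × 50.9 = 122.2 kip
L_e = K·L = 2 × 29.5 = 59.00 in
Required I = P_cr·L_e²/(π²E) = 1.222×10^5 × 59.00² / (π² × 1.42×10^7) = 3.034 in⁴
Solid square: I = a⁴/12  ⇒  a = (12I)^(1/4) = (12×3.034)^(1/4) = 2.46 in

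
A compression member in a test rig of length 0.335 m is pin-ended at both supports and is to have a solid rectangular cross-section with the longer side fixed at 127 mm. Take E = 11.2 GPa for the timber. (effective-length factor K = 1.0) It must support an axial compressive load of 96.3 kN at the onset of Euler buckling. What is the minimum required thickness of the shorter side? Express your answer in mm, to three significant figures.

b ≈ 21.0 mm

L_e = K·L = 1 × 0.335 = 0.3350 m
Required I = P_cr·L_e²/(π²E) = 9.630×10^4 × 0.3350² / (π² × 1.12×10^10) = 9.777×10^-8 m⁴
I_req = 9.777×10^4 mm⁴
Rectangle, weak axis: I_min = h·b³/12 with h = 127 mm fixed  ⇒  b = (12I/h)^(1/3) = 21.0 mm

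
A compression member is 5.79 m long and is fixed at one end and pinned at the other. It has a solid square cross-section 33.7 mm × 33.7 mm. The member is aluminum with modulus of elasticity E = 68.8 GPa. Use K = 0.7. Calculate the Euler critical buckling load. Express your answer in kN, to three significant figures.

P_cr ≈ 4.44 kN

I = a⁴/12 = 33.7⁴/12 = 1.075×10^5 mm⁴
I = 1.075×10^5 mm⁴ = 1.075×10^-7 m⁴
Effective length L_e = K·L = 0.7 × 5.79 = 4.053 m
P_cr = π²EI / L_e² = π² × 68.8×10⁹ × 1.075×10^-7 / 4.053² = 4.443×10^3 N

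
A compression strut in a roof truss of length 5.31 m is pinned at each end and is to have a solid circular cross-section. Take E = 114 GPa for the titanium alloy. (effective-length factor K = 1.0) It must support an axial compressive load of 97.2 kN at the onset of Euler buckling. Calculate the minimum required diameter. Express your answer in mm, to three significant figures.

L_e = K·L = 1 × 5.31 = 5.310 m
Required I = P_cr·L_e²/(π²E) = 9.720×10^4 × 5.310² / (π² × 1.14×10^11) = 2.436×10^-6 m⁴
I_req = 2.436×10^6 mm⁴
Solid circle: I = πd⁴/64  ⇒  d = (64I/π)^(1/4) = (64×2.436×10^6/π)^(1/4) = 83.9 mm

d ≈ 83.9 mm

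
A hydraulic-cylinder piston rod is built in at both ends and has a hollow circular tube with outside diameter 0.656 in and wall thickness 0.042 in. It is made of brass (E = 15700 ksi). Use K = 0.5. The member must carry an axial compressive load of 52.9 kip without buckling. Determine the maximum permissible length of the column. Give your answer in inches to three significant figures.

L_max ≈ 6.70 in

Inner diameter d_i = 0.656 − 2×0.042 = 0.5720 in
I = π(d_o⁴ − d_i⁴)/64 = π(0.656⁴ − 0.5720⁴)/64 = 3.836×10^-3 in⁴
At the buckling limit P_cr = P = 5.290×10^4 lb
From P_cr = π²EI/(K·L)²:  L = (1/K)·√(π²EI/P_cr) = (1/0.5)·√(π²×1.57×10^7×3.836×10^-3/5.290×10^4)
L = 6.70 in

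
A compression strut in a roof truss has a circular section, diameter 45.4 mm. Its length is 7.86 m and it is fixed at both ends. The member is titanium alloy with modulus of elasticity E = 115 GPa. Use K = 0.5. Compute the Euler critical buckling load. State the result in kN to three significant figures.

I = πd⁴/64 = π×45.4⁴/64 = 2.085×10^5 mm⁴
I = 2.085×10^5 mm⁴ = 2.085×10^-7 m⁴
Effective length L_e = K·L = 0.5 × 7.86 = 3.930 m
P_cr = π²EI / L_e² = π² × 115×10⁹ × 2.085×10^-7 / 3.930² = 1.533×10^4 N

P_cr ≈ 15.3 kN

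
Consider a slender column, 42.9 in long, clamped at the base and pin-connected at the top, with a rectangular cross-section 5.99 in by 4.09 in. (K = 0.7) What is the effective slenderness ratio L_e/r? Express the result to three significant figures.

λ ≈ 25.4

For a rectangle r_min = b/√12 = 4.09/√12 = 1.181 in
L_e = K·L = 0.7 × 42.9 = 30.03 in
λ = L_e / r_min = 30.030 / 1.181 = 25.4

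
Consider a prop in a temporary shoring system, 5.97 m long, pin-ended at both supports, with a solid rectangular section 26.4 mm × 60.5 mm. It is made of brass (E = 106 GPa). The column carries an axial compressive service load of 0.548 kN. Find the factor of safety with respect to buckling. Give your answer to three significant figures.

Buckling occurs about the weak axis: I_min = h·b³/12 with b = 26.4 mm (the shorter side).
I_min = 60.5×26.4³/12 = 9.277×10^4 mm⁴
I = 9.277×10^4 mm⁴ = 9.277×10^-8 m⁴
Effective length L_e = K·L = 1 × 5.97 = 5.970 m
P_cr = π²EI / L_e² = π² × 106×10⁹ × 9.277×10^-8 / 5.970² = 2.723×10^3 N
Factor of safety n = P_cr / P = 2.7230 / 0.548 = 4.97

n ≈ 4.97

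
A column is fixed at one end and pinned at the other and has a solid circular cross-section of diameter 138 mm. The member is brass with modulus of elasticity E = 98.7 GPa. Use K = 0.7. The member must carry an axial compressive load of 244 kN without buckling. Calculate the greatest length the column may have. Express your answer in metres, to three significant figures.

I = πd⁴/64 = π×138⁴/64 = 1.780×10^7 mm⁴
I = 1.780×10^-5 m⁴
At the buckling limit P_cr = P = 2.440×10^5 N
From P_cr = π²EI/(K·L)²:  L = (1/K)·√(π²EI/P_cr) = (1/0.7)·√(π²×9.87×10^10×1.780×10^-5/2.440×10^5)
L = 12.0 m

L_max ≈ 12.0 m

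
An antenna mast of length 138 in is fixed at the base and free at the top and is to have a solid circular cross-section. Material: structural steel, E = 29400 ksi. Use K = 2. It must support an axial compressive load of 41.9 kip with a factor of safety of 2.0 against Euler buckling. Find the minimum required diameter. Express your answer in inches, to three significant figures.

Required P_cr = n·P = 2.0 × 41.9 = 83.80 kip
L_e = K·L = 2 × 138 = 276.0 in
Required I = P_cr·L_e²/(π²E) = 8.380×10^4 × 276.0² / (π² × 2.94×10^7) = 22.00 in⁴
Solid circle: I = πd⁴/64  ⇒  d = (64I/π)^(1/4) = (64×22.00/π)^(1/4) = 4.60 in

d ≈ 4.60 in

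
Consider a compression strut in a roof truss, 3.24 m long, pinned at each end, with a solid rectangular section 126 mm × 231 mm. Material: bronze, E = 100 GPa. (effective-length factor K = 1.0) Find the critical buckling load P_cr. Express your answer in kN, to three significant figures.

Buckling occurs about the weak axis: I_min = h·b³/12 with b = 126 mm (the shorter side).
I_min = 231×126³/12 = 3.851×10^7 mm⁴
I = 3.851×10^7 mm⁴ = 3.851×10^-5 m⁴
Effective length L_e = K·L = 1 × 3.24 = 3.240 m
P_cr = π²EI / L_e² = π² × 100×10⁹ × 3.851×10^-5 / 3.240² = 3.620×10^6 N

P_cr ≈ 3620 kN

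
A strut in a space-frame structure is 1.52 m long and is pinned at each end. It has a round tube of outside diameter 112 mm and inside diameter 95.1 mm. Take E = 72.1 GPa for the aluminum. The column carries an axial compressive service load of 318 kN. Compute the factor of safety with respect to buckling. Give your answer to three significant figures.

n ≈ 3.59

d_o = 112 mm, d_i = 95.1 mm
I = π(d_o⁴ − d_i⁴)/64 = π(112⁴ − 95.10⁴)/64 = 3.709×10^6 mm⁴
I = 3.709×10^6 mm⁴ = 3.709×10^-6 m⁴
Effective length L_e = K·L = 1 × 1.52 = 1.520 m
P_cr = π²EI / L_e² = π² × 72.1×10⁹ × 3.709×10^-6 / 1.520² = 1.142×10^6 N
Factor of safety n = P_cr / P = 1142.3 / 318 = 3.59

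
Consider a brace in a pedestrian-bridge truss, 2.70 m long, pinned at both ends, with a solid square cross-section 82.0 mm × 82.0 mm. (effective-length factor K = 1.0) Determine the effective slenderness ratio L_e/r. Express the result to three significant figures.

For a square r = a/√12 = 82.0/√12 = 23.67 mm
L_e = K·L = 1 × 2.70 m = 2.700 m = 2700.0 mm
λ = L_e / r_min = 2700.0 / 23.67 = 114

λ ≈ 114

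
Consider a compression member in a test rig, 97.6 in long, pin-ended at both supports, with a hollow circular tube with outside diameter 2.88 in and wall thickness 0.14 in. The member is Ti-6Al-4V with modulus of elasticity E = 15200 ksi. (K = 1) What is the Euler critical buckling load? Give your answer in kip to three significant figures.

P_cr ≈ 17.9 kip

Inner diameter d_i = 2.88 − 2×0.14 = 2.600 in
I = π(d_o⁴ − d_i⁴)/64 = π(2.88⁴ − 2.600⁴)/64 = 1.134 in⁴
Effective length L_e = K·L = 1 × 97.6 = 97.60 in
P_cr = π²EI / L_e² = π² × 15200×10³ × 1.134 / 97.60² = 1.786×10^4 lb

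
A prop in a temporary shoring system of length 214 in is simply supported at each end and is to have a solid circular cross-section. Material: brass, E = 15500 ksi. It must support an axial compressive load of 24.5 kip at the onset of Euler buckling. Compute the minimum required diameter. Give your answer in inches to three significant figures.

d ≈ 3.50 in

L_e = K·L = 1 × 214 = 214.0 in
Required I = P_cr·L_e²/(π²E) = 2.450×10^4 × 214.0² / (π² × 1.55×10^7) = 7.334 in⁴
Solid circle: I = πd⁴/64  ⇒  d = (64I/π)^(1/4) = (64×7.334/π)^(1/4) = 3.50 in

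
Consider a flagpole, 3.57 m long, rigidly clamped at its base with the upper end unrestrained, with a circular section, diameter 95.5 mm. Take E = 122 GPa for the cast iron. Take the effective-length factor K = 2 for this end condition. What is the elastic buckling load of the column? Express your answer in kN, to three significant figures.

P_cr ≈ 96.4 kN

I = πd⁴/64 = π×95.5⁴/64 = 4.083×10^6 mm⁴
I = 4.083×10^6 mm⁴ = 4.083×10^-6 m⁴
Effective length L_e = K·L = 2 × 3.57 = 7.140 m
P_cr = π²EI / L_e² = π² × 122×10⁹ × 4.083×10^-6 / 7.140² = 9.644×10^4 N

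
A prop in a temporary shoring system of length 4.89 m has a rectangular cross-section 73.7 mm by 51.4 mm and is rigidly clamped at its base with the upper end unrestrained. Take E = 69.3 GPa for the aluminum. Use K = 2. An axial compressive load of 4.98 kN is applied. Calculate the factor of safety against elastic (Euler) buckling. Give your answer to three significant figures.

n ≈ 1.20

Buckling occurs about the weak axis: I_min = h·b³/12 with b = 51.4 mm (the shorter side).
I_min = 73.7×51.4³/12 = 8.340×10^5 mm⁴
I = 8.340×10^5 mm⁴ = 8.340×10^-7 m⁴
Effective length L_e = K·L = 2 × 4.89 = 9.780 m
P_cr = π²EI / L_e² = π² × 69.3×10⁹ × 8.340×10^-7 / 9.780² = 5.964×10^3 N
Factor of safety n = P_cr / P = 5.9639 / 4.98 = 1.20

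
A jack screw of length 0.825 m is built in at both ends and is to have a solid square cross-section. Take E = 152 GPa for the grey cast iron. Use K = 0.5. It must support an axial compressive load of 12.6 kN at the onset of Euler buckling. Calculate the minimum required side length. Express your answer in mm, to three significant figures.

L_e = K·L = 0.5 × 0.825 = 0.4125 m
Required I = P_cr·L_e²/(π²E) = 1.260×10^4 × 0.4125² / (π² × 1.52×10^11) = 1.429×10^-9 m⁴
I_req = 1.429×10^3 mm⁴
Solid square: I = a⁴/12  ⇒  a = (12I)^(1/4) = (12×1.429×10^3)^(1/4) = 11.4 mm

a ≈ 11.4 mm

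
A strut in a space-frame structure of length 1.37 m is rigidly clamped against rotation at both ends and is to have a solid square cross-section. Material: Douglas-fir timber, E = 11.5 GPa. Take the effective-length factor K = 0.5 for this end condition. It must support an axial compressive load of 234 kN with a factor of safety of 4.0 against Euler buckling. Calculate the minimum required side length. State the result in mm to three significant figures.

Required P_cr = n·P = 4.0 × 234 = 936.0 kN
L_e = K·L = 0.5 × 1.37 = 0.6850 m
Required I = P_cr·L_e²/(π²E) = 9.360×10^5 × 0.6850² / (π² × 1.15×10^10) = 3.870×10^-6 m⁴
I_req = 3.870×10^6 mm⁴
Solid square: I = a⁴/12  ⇒  a = (12I)^(1/4) = (12×3.870×10^6)^(1/4) = 82.5 mm

a ≈ 82.5 mm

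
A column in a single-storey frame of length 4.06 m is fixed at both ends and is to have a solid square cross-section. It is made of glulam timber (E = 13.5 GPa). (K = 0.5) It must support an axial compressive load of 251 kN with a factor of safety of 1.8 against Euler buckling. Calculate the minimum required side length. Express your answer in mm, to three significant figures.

Required P_cr = n·P = 1.8 × 251 = 451.8 kN
L_e = K·L = 0.5 × 4.06 = 2.030 m
Required I = P_cr·L_e²/(π²E) = 4.518×10^5 × 2.030² / (π² × 1.35×10^10) = 1.397×10^-5 m⁴
I_req = 1.397×10^7 mm⁴
Solid square: I = a⁴/12  ⇒  a = (12I)^(1/4) = (12×1.397×10^7)^(1/4) = 114 mm

a ≈ 114 mm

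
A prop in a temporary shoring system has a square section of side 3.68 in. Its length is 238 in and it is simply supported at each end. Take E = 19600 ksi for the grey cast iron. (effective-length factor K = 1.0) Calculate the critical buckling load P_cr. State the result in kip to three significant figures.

I = a⁴/12 = 3.68⁴/12 = 15.28 in⁴
Effective length L_e = K·L = 1 × 238 = 238.0 in
P_cr = π²EI / L_e² = π² × 19600×10³ × 15.28 / 238.0² = 5.219×10^4 lb

P_cr ≈ 52.2 kip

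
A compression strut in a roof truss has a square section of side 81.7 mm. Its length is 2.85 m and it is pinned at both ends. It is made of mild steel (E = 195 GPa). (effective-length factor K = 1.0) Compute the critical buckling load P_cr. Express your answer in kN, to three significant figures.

P_cr ≈ 880 kN

I = a⁴/12 = 81.7⁴/12 = 3.713×10^6 mm⁴
I = 3.713×10^6 mm⁴ = 3.713×10^-6 m⁴
Effective length L_e = K·L = 1 × 2.85 = 2.850 m
P_cr = π²EI / L_e² = π² × 195×10⁹ × 3.713×10^-6 / 2.850² = 8.797×10^5 N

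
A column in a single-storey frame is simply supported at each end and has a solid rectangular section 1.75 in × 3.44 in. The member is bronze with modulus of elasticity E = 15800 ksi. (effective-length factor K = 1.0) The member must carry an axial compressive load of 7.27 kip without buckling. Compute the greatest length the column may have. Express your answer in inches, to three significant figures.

L_max ≈ 182 in

Buckling occurs about the weak axis: I_min = h·b³/12 with b = 1.75 in (the shorter side).
I_min = 3.44×1.75³/12 = 1.536 in⁴
At the buckling limit P_cr = P = 7.270×10^3 lb
From P_cr = π²EI/(K·L)²:  L = (1/K)·√(π²EI/P_cr) = (1/1)·√(π²×1.58×10^7×1.536/7.270×10^3)
L = 182 in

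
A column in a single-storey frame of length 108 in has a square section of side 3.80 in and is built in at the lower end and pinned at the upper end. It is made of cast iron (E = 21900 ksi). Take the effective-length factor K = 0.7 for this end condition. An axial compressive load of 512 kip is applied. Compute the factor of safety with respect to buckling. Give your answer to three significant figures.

n ≈ 1.28

I = a⁴/12 = 3.80⁴/12 = 17.38 in⁴
Effective length L_e = K·L = 0.7 × 108 = 75.60 in
P_cr = π²EI / L_e² = π² × 21900×10³ × 17.38 / 75.60² = 6.571×10^5 lb
Factor of safety n = P_cr / P = 657.13 / 512 = 1.28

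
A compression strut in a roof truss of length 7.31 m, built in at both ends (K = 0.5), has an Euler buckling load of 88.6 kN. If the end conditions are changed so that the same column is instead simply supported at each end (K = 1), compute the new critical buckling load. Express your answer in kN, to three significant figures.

P_cr ∝ 1/K², so P_cr,new = P_cr,old × (K_old/K_new)² = 88.6 × (0.5/1)²
= 88.6 × 0.2500 = 22.2 kN

P_cr ≈ 22.2 kN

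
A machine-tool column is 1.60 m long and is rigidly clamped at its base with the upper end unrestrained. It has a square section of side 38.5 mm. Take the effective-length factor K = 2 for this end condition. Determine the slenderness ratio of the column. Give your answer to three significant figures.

λ ≈ 288

For a square r = a/√12 = 38.5/√12 = 11.11 mm
L_e = K·L = 2 × 1.60 m = 3.200 m = 3200.0 mm
λ = L_e / r_min = 3200.0 / 11.11 = 288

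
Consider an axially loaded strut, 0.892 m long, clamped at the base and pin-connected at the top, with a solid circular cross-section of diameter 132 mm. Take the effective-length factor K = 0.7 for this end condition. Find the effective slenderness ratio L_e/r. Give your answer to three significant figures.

λ ≈ 18.9

For a solid circle r = d/4 = 132/4 = 33.00 mm
L_e = K·L = 0.7 × 0.892 m = 0.6244 m = 624.40 mm
λ = L_e / r_min = 624.40 / 33.00 = 18.9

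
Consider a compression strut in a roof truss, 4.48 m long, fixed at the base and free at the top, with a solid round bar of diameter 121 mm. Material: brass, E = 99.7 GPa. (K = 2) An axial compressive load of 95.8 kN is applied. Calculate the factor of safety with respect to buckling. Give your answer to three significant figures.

I = πd⁴/64 = π×121⁴/64 = 1.052×10^7 mm⁴
I = 1.052×10^7 mm⁴ = 1.052×10^-5 m⁴
Effective length L_e = K·L = 2 × 4.48 = 8.960 m
P_cr = π²EI / L_e² = π² × 99.7×10⁹ × 1.052×10^-5 / 8.960² = 1.290×10^5 N
Factor of safety n = P_cr / P = 128.97 / 95.8 = 1.35

n ≈ 1.35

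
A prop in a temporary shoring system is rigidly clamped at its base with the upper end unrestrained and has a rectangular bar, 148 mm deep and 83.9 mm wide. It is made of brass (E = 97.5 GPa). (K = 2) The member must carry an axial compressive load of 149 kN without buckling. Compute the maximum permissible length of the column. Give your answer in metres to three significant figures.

Buckling occurs about the weak axis: I_min = h·b³/12 with b = 83.9 mm (the shorter side).
I_min = 148×83.9³/12 = 7.284×10^6 mm⁴
I = 7.284×10^-6 m⁴
At the buckling limit P_cr = P = 1.490×10^5 N
From P_cr = π²EI/(K·L)²:  L = (1/K)·√(π²EI/P_cr) = (1/2)·√(π²×9.75×10^10×7.284×10^-6/1.490×10^5)
L = 3.43 m

L_max ≈ 3.43 m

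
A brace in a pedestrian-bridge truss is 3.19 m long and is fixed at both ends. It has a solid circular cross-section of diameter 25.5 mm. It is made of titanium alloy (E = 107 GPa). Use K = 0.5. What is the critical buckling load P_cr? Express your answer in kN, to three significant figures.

I = πd⁴/64 = π×25.5⁴/64 = 2.076×10^4 mm⁴
I = 2.076×10^4 mm⁴ = 2.076×10^-8 m⁴
Effective length L_e = K·L = 0.5 × 3.19 = 1.595 m
P_cr = π²EI / L_e² = π² × 107×10⁹ × 2.076×10^-8 / 1.595² = 8.616×10^3 N

P_cr ≈ 8.62 kN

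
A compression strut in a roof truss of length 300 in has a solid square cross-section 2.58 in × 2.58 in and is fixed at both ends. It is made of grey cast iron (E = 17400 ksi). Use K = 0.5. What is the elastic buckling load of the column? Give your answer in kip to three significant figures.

I = a⁴/12 = 2.58⁴/12 = 3.692 in⁴
Effective length L_e = K·L = 0.5 × 300 = 150.0 in
P_cr = π²EI / L_e² = π² × 17400×10³ × 3.692 / 150.0² = 2.818×10^4 lb

P_cr ≈ 28.2 kip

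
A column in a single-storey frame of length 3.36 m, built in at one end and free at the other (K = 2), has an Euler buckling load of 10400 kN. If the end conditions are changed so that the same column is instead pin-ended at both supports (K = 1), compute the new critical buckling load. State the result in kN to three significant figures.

P_cr ∝ 1/K², so P_cr,new = P_cr,old × (K_old/K_new)² = 10400 × (2/1)²
= 10400 × 4.000 = 41600 kN

P_cr ≈ 41600 kN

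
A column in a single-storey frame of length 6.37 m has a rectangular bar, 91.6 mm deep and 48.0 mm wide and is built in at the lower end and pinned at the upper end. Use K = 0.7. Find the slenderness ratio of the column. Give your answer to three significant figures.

For a rectangle r_min = b/√12 = 48.0/√12 = 13.86 mm
L_e = K·L = 0.7 × 6.37 m = 4.459 m = 4459.0 mm
λ = L_e / r_min = 4459.0 / 13.86 = 322

λ ≈ 322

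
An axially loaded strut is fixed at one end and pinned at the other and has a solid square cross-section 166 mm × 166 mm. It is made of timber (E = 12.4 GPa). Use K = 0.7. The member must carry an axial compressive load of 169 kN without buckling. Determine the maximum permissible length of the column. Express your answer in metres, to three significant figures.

L_max ≈ 9.67 m

I = a⁴/12 = 166⁴/12 = 6.328×10^7 mm⁴
I = 6.328×10^-5 m⁴
At the buckling limit P_cr = P = 1.690×10^5 N
From P_cr = π²EI/(K·L)²:  L = (1/K)·√(π²EI/P_cr) = (1/0.7)·√(π²×1.24×10^10×6.328×10^-5/1.690×10^5)
L = 9.67 m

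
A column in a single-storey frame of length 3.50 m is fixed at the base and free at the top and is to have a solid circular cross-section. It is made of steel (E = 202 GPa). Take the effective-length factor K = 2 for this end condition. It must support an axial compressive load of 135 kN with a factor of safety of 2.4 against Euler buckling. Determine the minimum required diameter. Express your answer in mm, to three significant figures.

d ≈ 113 mm

Required P_cr = n·P = 2.4 × 135 = 324.0 kN
L_e = K·L = 2 × 3.50 = 7.000 m
Required I = P_cr·L_e²/(π²E) = 3.240×10^5 × 7.000² / (π² × 2.02×10^11) = 7.963×10^-6 m⁴
I_req = 7.963×10^6 mm⁴
Solid circle: I = πd⁴/64  ⇒  d = (64I/π)^(1/4) = (64×7.963×10^6/π)^(1/4) = 113 mm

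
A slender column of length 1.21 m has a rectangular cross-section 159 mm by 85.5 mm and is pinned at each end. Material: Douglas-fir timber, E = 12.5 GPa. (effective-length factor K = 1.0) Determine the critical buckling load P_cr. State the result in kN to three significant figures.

P_cr ≈ 698 kN

Buckling occurs about the weak axis: I_min = h·b³/12 with b = 85.5 mm (the shorter side).
I_min = 159×85.5³/12 = 8.282×10^6 mm⁴
I = 8.282×10^6 mm⁴ = 8.282×10^-6 m⁴
Effective length L_e = K·L = 1 × 1.21 = 1.210 m
P_cr = π²EI / L_e² = π² × 12.5×10⁹ × 8.282×10^-6 / 1.210² = 6.978×10^5 N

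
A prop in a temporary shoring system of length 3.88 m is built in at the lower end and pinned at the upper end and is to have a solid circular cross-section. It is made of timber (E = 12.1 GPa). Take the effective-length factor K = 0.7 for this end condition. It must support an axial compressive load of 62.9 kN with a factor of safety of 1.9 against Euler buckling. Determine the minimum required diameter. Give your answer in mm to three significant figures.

d ≈ 111 mm

Required P_cr = n·P = 1.9 × 62.9 = 119.5 kN
L_e = K·L = 0.7 × 3.88 = 2.716 m
Required I = P_cr·L_e²/(π²E) = 1.195×10^5 × 2.716² / (π² × 1.21×10^10) = 7.382×10^-6 m⁴
I_req = 7.382×10^6 mm⁴
Solid circle: I = πd⁴/64  ⇒  d = (64I/π)^(1/4) = (64×7.382×10^6/π)^(1/4) = 111 mm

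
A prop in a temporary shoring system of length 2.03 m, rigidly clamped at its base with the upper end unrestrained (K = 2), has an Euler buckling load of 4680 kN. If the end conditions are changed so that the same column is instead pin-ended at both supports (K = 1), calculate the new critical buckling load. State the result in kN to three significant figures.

P_cr ≈ 18700 kN

P_cr ∝ 1/K², so P_cr,new = P_cr,old × (K_old/K_new)² = 4680 × (2/1)²
= 4680 × 4.000 = 18700 kN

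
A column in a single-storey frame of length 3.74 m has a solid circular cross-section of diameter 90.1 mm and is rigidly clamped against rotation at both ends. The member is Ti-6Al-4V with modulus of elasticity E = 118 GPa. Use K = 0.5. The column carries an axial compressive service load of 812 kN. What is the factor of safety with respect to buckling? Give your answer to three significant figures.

n ≈ 1.33

I = πd⁴/64 = π×90.1⁴/64 = 3.235×10^6 mm⁴
I = 3.235×10^6 mm⁴ = 3.235×10^-6 m⁴
Effective length L_e = K·L = 0.5 × 3.74 = 1.870 m
P_cr = π²EI / L_e² = π² × 118×10⁹ × 3.235×10^-6 / 1.870² = 1.077×10^6 N
Factor of safety n = P_cr / P = 1077.4 / 812 = 1.33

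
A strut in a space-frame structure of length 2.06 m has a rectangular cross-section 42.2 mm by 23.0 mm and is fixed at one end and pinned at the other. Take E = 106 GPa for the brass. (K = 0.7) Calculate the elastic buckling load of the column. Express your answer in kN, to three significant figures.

P_cr ≈ 21.5 kN

Buckling occurs about the weak axis: I_min = h·b³/12 with b = 23.0 mm (the shorter side).
I_min = 42.2×23.0³/12 = 4.279×10^4 mm⁴
I = 4.279×10^4 mm⁴ = 4.279×10^-8 m⁴
Effective length L_e = K·L = 0.7 × 2.06 = 1.442 m
P_cr = π²EI / L_e² = π² × 106×10⁹ × 4.279×10^-8 / 1.442² = 2.153×10^4 N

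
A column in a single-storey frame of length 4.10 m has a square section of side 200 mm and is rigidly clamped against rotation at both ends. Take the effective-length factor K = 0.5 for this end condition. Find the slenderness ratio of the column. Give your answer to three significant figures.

λ ≈ 35.5

I = a⁴/12 = 200⁴/12 = 1.333×10^8 mm⁴
A = 4.000×10^4 mm²;  r_min = √(I/A) = √(1.333×10^8/4.000×10^4) = 57.74 mm
L_e = K·L = 0.5 × 4.10 m = 2.050 m = 2050.0 mm
λ = L_e / r_min = 2050.0 / 57.74 = 35.5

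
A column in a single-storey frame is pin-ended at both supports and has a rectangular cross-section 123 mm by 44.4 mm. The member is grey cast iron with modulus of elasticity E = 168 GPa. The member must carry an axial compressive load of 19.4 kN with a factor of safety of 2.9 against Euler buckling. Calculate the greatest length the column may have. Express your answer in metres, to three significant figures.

L_max ≈ 5.14 m

Buckling occurs about the weak axis: I_min = h·b³/12 with b = 44.4 mm (the shorter side).
I_min = 123×44.4³/12 = 8.972×10^5 mm⁴
I = 8.972×10^-7 m⁴
Required critical load P_cr = n·P = 2.9 × 19.4 = 56.26 kN = 5.626×10^4 N
From P_cr = π²EI/(K·L)²:  L = (1/K)·√(π²EI/P_cr) = (1/1)·√(π²×1.68×10^11×8.972×10^-7/5.626×10^4)
L = 5.14 m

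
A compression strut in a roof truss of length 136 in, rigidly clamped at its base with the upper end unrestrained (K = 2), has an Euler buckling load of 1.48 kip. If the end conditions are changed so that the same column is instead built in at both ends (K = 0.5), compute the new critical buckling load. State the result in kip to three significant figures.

P_cr ∝ 1/K², so P_cr,new = P_cr,old × (K_old/K_new)² = 1.48 × (2/0.5)²
= 1.48 × 16.00 = 23.7 kip

P_cr ≈ 23.7 kip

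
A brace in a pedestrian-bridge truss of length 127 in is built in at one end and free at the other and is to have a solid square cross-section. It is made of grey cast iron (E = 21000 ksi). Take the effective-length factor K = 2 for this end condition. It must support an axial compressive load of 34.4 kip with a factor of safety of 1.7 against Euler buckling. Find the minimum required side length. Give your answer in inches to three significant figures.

Required P_cr = n·P = 1.7 × 34.4 = 58.48 kip
L_e = K·L = 2 × 127 = 254.0 in
Required I = P_cr·L_e²/(π²E) = 5.848×10^4 × 254.0² / (π² × 2.10×10^7) = 18.20 in⁴
Solid square: I = a⁴/12  ⇒  a = (12I)^(1/4) = (12×18.20)^(1/4) = 3.84 in

a ≈ 3.84 in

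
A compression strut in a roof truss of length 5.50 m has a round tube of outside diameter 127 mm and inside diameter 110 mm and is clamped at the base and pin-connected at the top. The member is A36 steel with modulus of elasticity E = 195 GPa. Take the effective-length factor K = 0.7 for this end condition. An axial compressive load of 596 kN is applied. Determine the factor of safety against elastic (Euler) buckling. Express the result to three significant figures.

n ≈ 1.22

d_o = 127 mm, d_i = 110 mm
I = π(d_o⁴ − d_i⁴)/64 = π(127⁴ − 110.0⁴)/64 = 5.583×10^6 mm⁴
I = 5.583×10^6 mm⁴ = 5.583×10^-6 m⁴
Effective length L_e = K·L = 0.7 × 5.50 = 3.850 m
P_cr = π²EI / L_e² = π² × 195×10⁹ × 5.583×10^-6 / 3.850² = 7.249×10^5 N
Factor of safety n = P_cr / P = 724.90 / 596 = 1.22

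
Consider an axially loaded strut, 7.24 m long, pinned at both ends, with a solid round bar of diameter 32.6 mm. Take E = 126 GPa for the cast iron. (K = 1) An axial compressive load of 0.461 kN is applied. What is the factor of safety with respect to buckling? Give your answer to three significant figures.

I = πd⁴/64 = π×32.6⁴/64 = 5.544×10^4 mm⁴
I = 5.544×10^4 mm⁴ = 5.544×10^-8 m⁴
Effective length L_e = K·L = 1 × 7.24 = 7.240 m
P_cr = π²EI / L_e² = π² × 126×10⁹ × 5.544×10^-8 / 7.240² = 1.315×10^3 N
Factor of safety n = P_cr / P = 1.3153 / 0.461 = 2.85

n ≈ 2.85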